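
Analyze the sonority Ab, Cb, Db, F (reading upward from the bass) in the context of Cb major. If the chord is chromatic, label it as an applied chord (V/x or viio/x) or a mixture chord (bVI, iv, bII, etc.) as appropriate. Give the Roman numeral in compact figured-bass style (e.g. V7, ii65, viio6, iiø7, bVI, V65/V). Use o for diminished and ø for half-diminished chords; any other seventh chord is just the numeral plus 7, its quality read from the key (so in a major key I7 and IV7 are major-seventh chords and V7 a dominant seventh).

The pitches Db-F-Ab-Cb form a dominant seventh chord rooted on Db.
Db is not a diatonic chord root with this quality in Cb major, but it lies a perfect fifth above Gb (V), so the chord functions as an applied dominant of V.
With Ab in the bass the chord is in second inversion, so the figured bass is 43.

V43/V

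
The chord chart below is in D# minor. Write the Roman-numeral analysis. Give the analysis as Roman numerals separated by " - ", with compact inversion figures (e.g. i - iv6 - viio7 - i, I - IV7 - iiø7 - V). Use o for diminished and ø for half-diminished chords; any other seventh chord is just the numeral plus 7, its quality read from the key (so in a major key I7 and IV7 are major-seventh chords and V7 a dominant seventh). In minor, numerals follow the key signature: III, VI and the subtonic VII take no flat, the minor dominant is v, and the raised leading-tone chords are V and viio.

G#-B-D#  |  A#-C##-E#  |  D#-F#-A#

iv - V - i

G#-B-D#: minor triad on G# = scale degree 4 → iv.
A#-C##-E#: root A# is the dominant; major triad there is V.
D#-F#-A# has root D#, degree 1 in D# minor, so i.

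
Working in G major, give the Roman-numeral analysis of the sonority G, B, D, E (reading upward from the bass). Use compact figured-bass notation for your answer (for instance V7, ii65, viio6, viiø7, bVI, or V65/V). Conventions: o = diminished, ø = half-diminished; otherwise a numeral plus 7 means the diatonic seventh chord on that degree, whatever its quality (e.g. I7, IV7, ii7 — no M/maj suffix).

vi65

The pitches E-G-B-D form a minor seventh chord rooted on E.
In G major, E is the submediant; the diatonic minor seventh chord there is vi7.
With G in the bass the chord is in first inversion, so the figured bass is 65.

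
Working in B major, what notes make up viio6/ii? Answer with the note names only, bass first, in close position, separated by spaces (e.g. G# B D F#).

The slash marks an applied leading-tone chord: viio of ii. In B major, ii is C#, so the leading tone to it is B#, a half step below.
Building a diminished triad on B# gives B#-D#-F#.
The figured bass 6 indicates first inversion, placing the third (D#) in the bass: D#-F#-B#.

D# F# B#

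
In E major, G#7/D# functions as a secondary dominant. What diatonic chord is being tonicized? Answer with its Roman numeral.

vi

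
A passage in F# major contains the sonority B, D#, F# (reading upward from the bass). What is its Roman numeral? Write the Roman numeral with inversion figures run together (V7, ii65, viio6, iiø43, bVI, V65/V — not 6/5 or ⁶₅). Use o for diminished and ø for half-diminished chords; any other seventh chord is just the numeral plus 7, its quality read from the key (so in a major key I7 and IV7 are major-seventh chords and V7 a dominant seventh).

IV

Stacked in thirds the chord is B-D#-F#: a major triad on B.
In F# major, B is the subdominant; the diatonic major triad there is IV.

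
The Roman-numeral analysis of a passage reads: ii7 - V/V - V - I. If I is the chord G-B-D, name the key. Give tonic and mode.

G major

The chord G is a major triad rooted on G; its label is I.
If G is scale degree 1 and the mode makes that degree carry a major triad, the tonic is G and the mode is major.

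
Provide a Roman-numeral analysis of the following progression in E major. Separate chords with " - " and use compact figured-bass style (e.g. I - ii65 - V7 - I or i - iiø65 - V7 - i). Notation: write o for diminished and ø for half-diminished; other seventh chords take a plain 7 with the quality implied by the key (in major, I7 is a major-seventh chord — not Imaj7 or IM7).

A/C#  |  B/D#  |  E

IV6 - V6 - I

A/C# has root A, degree 4 in E major, so IV6.
B/D#: major triad on B = scale degree 5 → V6.
E has root E, degree 1 in E major, so I.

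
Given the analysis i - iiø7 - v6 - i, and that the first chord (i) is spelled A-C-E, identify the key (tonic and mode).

The anchor chord is a minor triad on A, labeled i.
If A is scale degree 1 and the mode makes that degree carry a minor triad, the tonic is A and the mode is minor.

A minor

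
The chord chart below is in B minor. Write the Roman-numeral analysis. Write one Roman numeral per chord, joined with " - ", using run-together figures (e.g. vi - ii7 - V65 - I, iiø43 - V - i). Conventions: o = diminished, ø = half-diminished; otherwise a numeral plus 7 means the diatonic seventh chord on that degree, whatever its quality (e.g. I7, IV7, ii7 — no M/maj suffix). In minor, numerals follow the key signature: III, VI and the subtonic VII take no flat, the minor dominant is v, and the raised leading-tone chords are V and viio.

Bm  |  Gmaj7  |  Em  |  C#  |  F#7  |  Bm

i - VI7 - iv - V/V - V7 - i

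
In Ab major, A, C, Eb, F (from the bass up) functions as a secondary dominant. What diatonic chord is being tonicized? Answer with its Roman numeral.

The chord is a dominant seventh chord on F.
A dominant resolves down a perfect fifth: F → Bb. In Ab major, Bb is scale degree 2, i.e. ii.

ii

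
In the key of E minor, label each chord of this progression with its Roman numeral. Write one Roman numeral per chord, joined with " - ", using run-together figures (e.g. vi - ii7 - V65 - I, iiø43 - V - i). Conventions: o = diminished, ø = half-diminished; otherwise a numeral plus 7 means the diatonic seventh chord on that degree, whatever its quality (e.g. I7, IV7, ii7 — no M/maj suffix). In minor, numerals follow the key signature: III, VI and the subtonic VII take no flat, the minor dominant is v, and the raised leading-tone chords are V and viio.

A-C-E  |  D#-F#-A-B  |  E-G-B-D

A-C-E: minor triad on A = scale degree 4 → iv.
D#-F#-A-B: dominant seventh chord on B = scale degree 5 → V65.
E-G-B-D: minor seventh chord on E = scale degree 1 → i7.

iv - V65 - i7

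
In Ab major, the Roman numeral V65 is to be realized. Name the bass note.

V in Ab major has root Eb; the chord is Eb-G-Bb-Db.
The figure 65 means first inversion — the third is in the bass.

G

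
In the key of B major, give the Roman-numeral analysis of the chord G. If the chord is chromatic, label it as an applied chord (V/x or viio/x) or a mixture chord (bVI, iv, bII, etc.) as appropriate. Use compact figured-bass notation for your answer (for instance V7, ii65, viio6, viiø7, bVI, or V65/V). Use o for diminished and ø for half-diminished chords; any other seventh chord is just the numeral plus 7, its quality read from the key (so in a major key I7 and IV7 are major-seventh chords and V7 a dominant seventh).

bVI

The pitches G-B-D form a major triad rooted on G.
G is the lowered sixth degree of B major (diatonic 6 would be G#). This is a major triad on the lowered sixth degree, borrowed from the parallel minor.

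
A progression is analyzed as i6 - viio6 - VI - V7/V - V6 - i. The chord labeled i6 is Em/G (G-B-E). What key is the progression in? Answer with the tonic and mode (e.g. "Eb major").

E minor

The anchor chord is a minor triad on E, labeled i6.
If E is scale degree 1 and the mode makes that degree carry a minor triad, the tonic is E and the mode is minor.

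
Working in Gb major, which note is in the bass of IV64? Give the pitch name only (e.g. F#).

Gb

IV in Gb major has root Cb; the chord is Cb-Eb-Gb.
The figure 64 means second inversion — the fifth is in the bass.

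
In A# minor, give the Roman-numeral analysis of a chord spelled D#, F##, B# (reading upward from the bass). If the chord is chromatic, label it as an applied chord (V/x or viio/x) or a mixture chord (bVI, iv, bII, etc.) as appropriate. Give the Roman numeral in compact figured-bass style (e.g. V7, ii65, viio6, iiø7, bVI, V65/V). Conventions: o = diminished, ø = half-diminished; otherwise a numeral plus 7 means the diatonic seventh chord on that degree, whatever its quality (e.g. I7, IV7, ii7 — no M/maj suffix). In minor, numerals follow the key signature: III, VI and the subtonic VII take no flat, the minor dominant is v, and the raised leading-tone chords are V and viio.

ii6

Stacked in thirds the chord is B#-D#-F##: a minor triad on B#.
B# is the second degree of A# minor. This is the minor supertonic, borrowed from the parallel major (the Dorian ii).
With D# in the bass the chord is in first inversion, so the figured bass is 6.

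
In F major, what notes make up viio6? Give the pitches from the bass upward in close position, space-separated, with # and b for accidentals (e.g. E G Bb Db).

The numeral's case and figure indicate a diminished triad. In F major its root, the seventh degree, is E.
That chord is spelled E-G-Bb.
With the 6 figure the chord is in first inversion; from the bass G upward in close position it reads G-Bb-E.

G Bb E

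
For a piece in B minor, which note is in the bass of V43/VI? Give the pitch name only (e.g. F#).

The applied chord V43/VI is rooted on D: D-F#-A-C.
The figure 43 means second inversion — the fifth is in the bass.

A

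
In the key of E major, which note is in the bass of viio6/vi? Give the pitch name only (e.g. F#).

The applied chord viio6/vi is rooted on B#: B#-D#-F#.
The figure 6 means first inversion — the third is in the bass.

D#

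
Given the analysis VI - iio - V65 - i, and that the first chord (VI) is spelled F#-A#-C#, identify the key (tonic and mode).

A# minor

The anchor chord is a major triad on F#, labeled VI.
VI on F# implies F# is the submediant; that puts the tonic at A#, and the uppercase numeral fits minor mode.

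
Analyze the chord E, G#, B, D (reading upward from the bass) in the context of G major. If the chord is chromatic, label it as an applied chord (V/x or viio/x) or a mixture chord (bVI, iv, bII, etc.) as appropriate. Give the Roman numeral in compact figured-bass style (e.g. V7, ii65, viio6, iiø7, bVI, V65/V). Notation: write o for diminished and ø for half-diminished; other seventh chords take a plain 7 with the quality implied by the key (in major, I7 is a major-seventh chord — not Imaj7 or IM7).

V7/ii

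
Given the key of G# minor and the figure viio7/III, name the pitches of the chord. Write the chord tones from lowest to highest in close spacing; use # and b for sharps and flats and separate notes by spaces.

A# C# E G

The slash marks an applied leading-tone chord: viio of III. In G# minor, III is B, so the leading tone to it is A#, a half step below.
Building a fully diminished seventh chord on A# gives A#-C#-E-G.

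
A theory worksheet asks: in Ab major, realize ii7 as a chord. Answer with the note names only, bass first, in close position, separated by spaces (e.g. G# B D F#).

In Ab major, the second degree is Bb, and the diatonic chord built there is a minor seventh chord.
That chord is spelled Bb-Db-F-Ab.

Bb Db F Ab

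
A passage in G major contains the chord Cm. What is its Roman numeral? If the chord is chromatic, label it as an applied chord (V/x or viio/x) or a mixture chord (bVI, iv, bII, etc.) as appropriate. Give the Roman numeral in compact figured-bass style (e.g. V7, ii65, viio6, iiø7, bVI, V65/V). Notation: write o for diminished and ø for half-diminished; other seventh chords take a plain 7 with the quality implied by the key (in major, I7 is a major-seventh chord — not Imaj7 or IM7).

iv

Stacked in thirds the chord is C-Eb-G: a minor triad on C.
C is the fourth degree of G major. This is the minor subdominant, borrowed from the parallel minor.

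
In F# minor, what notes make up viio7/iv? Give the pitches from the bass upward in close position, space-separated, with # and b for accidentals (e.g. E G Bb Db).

A# C# E G

viio7/iv is a secondary leading-tone chord. The target iv is B in F# minor; the applied chord is rooted a semitone below, on A#.
Building a fully diminished seventh chord on A# gives A#-C#-E-G.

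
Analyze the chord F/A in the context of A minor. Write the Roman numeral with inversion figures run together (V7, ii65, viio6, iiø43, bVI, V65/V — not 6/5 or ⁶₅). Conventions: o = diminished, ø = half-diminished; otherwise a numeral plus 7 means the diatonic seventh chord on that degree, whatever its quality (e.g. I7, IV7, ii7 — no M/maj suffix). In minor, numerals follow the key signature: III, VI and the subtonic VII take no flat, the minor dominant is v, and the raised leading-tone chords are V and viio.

VI6

The pitches F-A-C form a major triad rooted on F.
In A minor, F is the submediant; the diatonic major triad there is VI.
With A in the bass the chord is in first inversion, so the figured bass is 6.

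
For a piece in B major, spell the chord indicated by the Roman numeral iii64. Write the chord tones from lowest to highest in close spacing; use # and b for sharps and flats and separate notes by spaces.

A# D# F#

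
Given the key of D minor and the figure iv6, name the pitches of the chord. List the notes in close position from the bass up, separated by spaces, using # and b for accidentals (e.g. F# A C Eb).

Bb D G

In D minor, the subdominant is G, and the diatonic chord built there is a minor triad.
That chord is spelled G-Bb-D.
The figured bass 6 indicates first inversion, placing the third (Bb) in the bass: Bb-D-G.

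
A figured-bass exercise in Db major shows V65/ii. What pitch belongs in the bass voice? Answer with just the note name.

D

The applied chord V65/ii is rooted on Bb: Bb-D-F-Ab.
The figure 65 means first inversion — the third is in the bass.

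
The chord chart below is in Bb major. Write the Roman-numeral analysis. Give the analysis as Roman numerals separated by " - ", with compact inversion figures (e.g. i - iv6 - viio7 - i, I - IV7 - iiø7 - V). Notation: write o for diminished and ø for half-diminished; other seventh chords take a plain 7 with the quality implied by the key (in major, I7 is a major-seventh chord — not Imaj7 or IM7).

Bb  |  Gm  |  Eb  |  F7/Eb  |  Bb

I - vi - IV - V42 - I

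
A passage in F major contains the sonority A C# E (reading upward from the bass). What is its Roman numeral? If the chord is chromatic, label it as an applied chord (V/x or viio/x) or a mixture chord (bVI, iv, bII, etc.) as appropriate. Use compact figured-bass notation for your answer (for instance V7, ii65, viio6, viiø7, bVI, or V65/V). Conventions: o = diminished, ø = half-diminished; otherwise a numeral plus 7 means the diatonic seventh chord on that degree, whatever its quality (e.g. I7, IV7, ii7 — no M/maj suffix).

V/vi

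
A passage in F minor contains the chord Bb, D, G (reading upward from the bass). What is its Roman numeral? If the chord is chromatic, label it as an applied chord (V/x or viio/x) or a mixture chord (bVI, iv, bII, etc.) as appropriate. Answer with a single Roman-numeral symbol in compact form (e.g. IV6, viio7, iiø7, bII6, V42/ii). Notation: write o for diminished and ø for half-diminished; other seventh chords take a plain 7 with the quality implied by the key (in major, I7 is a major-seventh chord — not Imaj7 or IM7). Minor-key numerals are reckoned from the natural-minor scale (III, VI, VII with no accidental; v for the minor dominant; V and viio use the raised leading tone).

The pitches G-Bb-D form a minor triad rooted on G.
G is the second degree of F minor. This is the minor supertonic, borrowed from the parallel major (the Dorian ii).
With Bb in the bass the chord is in first inversion, so the figured bass is 6.

ii6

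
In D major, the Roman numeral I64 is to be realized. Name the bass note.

I in D major has root D; the chord is D-F#-A.
The figure 64 means second inversion — the fifth is in the bass.

A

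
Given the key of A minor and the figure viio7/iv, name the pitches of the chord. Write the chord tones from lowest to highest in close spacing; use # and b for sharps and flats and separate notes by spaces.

The slash marks an applied leading-tone chord: viio of iv. In A minor, iv is D, so the leading tone to it is C#, a half step below.
Building a fully diminished seventh chord on C# gives C#-E-G-Bb.

C# E G Bb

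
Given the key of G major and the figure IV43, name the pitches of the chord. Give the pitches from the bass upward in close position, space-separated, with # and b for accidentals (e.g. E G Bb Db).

G B C E

In G major, the subdominant is C, and the diatonic chord built there is a major seventh chord.
That chord is spelled C-E-G-B.
With the 43 figure the chord is in second inversion; from the bass G upward in close position it reads G-B-C-E.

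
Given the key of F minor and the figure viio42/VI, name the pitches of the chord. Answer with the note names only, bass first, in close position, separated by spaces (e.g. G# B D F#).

Bbb C Eb Gb

The slash marks an applied leading-tone chord: viio of VI. In F minor, VI is Db, so the leading tone to it is C, a half step below.
Building a fully diminished seventh chord on C gives C-Eb-Gb-Bbb.
The figured bass 42 indicates third inversion, placing the seventh (Bbb) in the bass: Bbb-C-Eb-Gb.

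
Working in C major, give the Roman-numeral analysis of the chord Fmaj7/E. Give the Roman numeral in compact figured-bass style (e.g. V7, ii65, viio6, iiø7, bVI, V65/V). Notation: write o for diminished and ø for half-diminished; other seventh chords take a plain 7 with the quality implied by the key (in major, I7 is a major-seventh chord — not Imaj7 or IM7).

Stacked in thirds the chord is F-A-C-E: a major seventh chord on F.
F is scale degree 4 in C major, and a major seventh chord on that degree is written IV7.
With E in the bass the chord is in third inversion, so the figured bass is 42.

IV42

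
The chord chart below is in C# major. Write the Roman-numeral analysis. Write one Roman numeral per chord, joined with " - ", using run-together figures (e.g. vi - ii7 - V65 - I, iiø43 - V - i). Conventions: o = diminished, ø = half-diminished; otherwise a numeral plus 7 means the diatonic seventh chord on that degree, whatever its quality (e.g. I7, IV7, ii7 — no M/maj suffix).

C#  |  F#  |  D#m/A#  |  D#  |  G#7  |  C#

I - IV - ii64 - V/V - V7 - I

C#: root C# is the tonic; major triad there is I.
F#: major triad on F# = scale degree 4 → IV.
D#m/A#: minor triad on D# = scale degree 2 → ii64.
D#: a major triad on D#, the applied dominant of V → V/V.
G#7: root G# is the dominant; dominant seventh chord there is V7.
C#: major triad on C# = scale degree 1 → I.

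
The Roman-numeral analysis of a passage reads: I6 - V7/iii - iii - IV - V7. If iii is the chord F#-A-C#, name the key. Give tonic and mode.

D major

The chord F#m is a minor triad rooted on F#; its label is iii.
iii on F# implies F# is the mediant; that puts the tonic at D, and the lowercase numeral fits major mode.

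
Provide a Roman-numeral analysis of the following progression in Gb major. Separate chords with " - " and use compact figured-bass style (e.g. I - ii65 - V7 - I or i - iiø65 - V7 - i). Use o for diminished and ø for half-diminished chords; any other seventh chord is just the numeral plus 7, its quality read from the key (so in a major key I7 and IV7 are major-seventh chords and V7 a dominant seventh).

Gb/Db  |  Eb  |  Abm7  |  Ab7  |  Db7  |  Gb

I64 - V/ii - ii7 - V7/V - V7 - I

Gb/Db: root Gb is the tonic; major triad there is I64.
Eb: a major triad on Eb, the applied dominant of ii → V/ii.
Abm7: root Ab is the supertonic; minor seventh chord there is ii7.
Ab7: chromatic; Ab is V of V, so V7/V.
Db7: dominant seventh chord on Db = scale degree 5 → V7.
Gb has root Gb, degree 1 in Gb major, so I.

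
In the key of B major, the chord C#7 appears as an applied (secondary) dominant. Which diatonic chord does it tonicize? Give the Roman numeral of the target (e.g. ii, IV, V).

The chord is a dominant seventh chord on C#.
A dominant resolves down a perfect fifth: C# → F#. In B major, F# is scale degree 5, i.e. V.

V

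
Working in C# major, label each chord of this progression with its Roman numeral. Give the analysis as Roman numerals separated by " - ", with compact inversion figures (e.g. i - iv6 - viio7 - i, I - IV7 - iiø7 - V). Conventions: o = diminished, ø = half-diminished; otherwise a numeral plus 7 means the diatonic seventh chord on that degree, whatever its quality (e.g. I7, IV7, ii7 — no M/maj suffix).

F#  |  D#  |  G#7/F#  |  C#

F# has root F#, degree 4 in C# major, so IV.
D#: chromatic; D# is V of V, so V/V.
G#7/F#: root G# is the dominant; dominant seventh chord there is V42.
C#: major triad on C# = scale degree 1 → I.

IV - V/V - V42 - I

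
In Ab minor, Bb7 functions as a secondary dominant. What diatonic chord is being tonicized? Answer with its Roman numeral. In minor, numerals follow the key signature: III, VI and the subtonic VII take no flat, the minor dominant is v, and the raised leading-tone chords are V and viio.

The chord is a dominant seventh chord on Bb.
A dominant resolves down a perfect fifth: Bb → Eb. In Ab minor, Eb is scale degree 5, i.e. V.

V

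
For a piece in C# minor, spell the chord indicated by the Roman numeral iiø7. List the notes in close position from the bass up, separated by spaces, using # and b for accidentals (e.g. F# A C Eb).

The numeral's case and figure indicate a half-diminished seventh chord. In C# minor its root, the supertonic, is D#.
That chord is spelled D#-F#-A-C#.

D# F# A C#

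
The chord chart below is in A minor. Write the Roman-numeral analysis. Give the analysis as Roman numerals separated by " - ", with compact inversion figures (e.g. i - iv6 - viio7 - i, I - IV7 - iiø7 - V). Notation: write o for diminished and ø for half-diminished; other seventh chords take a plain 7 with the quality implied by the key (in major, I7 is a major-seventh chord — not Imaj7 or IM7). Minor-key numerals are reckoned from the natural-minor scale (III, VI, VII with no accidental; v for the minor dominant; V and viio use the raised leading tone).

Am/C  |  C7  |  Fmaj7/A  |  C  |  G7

Am/C: root A is the tonic; minor triad there is i6.
C7: chromatic; C is V of VI, so V7/VI.
Fmaj7/A has root F, degree 6 in A minor, so VI65.
C: major triad on C = scale degree 3 → III.
G7: root G is the subtonic; dominant seventh chord there is VII7.

i6 - V7/VI - VI65 - III - VII7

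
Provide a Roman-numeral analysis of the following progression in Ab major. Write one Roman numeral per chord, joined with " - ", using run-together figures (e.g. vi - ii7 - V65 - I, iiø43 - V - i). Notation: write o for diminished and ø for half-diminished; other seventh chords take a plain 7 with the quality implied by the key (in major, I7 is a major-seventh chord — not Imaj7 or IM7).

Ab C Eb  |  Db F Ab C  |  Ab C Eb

Ab-C-Eb has root Ab, degree 1 in Ab major, so I.
Db-F-Ab-C has root Db, degree 4 in Ab major, so IV7.
Ab-C-Eb has root Ab, degree 1 in Ab major, so I.

I - IV7 - I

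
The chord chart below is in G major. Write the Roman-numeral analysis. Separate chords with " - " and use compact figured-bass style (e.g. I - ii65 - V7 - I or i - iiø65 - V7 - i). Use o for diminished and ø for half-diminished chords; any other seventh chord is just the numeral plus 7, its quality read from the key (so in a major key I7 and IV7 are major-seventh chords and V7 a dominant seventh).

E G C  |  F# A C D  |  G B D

IV6 - V65 - I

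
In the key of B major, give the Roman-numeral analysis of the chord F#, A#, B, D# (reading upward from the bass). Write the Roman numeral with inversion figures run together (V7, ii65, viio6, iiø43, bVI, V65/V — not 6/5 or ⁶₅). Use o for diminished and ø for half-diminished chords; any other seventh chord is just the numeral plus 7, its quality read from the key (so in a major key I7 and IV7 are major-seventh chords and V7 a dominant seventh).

I43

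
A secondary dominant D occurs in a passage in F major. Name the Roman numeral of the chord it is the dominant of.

ii

The chord is a major triad on D.
A dominant resolves down a perfect fifth: D → G. In F major, G is scale degree 2, i.e. ii.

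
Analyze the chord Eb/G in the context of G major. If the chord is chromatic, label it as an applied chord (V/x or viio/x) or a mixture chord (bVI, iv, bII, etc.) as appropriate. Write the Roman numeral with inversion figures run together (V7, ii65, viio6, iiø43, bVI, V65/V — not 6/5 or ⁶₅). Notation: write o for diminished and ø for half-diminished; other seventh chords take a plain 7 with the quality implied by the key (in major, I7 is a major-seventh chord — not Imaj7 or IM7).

Stacked in thirds the chord is Eb-G-Bb: a major triad on Eb.
Eb is the lowered sixth degree of G major (diatonic 6 would be E). This is a major triad on the lowered sixth degree, borrowed from the parallel minor.
With G in the bass the chord is in first inversion, so the figured bass is 6.

bVI6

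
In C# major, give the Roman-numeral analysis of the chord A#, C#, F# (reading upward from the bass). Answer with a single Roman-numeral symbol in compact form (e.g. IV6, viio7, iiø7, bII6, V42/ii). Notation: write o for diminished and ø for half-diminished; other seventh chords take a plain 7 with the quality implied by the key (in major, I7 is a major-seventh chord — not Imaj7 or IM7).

The pitches F#-A#-C# form a major triad rooted on F#.
In C# major, F# is the subdominant; the diatonic major triad there is IV.
With A# in the bass the chord is in first inversion, so the figured bass is 6.

IV6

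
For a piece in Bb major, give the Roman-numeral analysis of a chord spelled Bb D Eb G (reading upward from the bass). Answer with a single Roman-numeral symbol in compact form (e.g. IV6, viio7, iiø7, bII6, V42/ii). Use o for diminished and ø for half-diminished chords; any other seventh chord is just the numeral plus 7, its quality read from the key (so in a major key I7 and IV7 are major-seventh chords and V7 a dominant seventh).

IV43

The pitches Eb-G-Bb-D form a major seventh chord rooted on Eb.
Eb is scale degree 4 in Bb major, and a major seventh chord on that degree is written IV7.
With Bb in the bass the chord is in second inversion, so the figured bass is 43.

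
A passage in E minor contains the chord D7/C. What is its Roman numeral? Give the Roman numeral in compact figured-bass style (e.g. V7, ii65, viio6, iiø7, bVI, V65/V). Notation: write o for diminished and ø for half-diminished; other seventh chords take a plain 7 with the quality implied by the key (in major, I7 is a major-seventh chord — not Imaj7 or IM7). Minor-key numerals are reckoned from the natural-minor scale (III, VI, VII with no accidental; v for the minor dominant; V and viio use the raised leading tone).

The pitches D-F#-A-C form a dominant seventh chord rooted on D.
D is scale degree 7 in E minor, and a dominant seventh chord on that degree is written VII7.
With C in the bass the chord is in third inversion, so the figured bass is 42.

VII42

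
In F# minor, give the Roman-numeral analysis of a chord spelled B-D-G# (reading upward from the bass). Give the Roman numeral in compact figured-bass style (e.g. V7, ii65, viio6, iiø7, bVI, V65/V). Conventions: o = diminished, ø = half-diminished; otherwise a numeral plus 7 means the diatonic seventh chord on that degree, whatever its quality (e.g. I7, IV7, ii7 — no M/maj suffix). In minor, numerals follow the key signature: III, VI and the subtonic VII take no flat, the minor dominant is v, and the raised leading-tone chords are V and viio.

The pitches G#-B-D form a diminished triad rooted on G#.
G# is scale degree 2 in F# minor, and a diminished triad on that degree is written iio.
With B in the bass the chord is in first inversion, so the figured bass is 6.

iio6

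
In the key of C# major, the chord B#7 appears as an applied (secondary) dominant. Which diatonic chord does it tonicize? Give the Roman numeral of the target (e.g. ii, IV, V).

The chord is a dominant seventh chord on B#.
A dominant resolves down a perfect fifth: B# → E#. In C# major, E# is scale degree 3, i.e. iii.

iii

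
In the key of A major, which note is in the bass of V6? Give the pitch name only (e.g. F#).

G#

V in A major has root E; the chord is E-G#-B.
The figure 6 means first inversion — the third is in the bass.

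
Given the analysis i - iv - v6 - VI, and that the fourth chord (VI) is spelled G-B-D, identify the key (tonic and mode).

B minor

The chord G is a major triad rooted on G; its label is VI.
VI on G implies G is the submediant; that puts the tonic at B, and the uppercase numeral fits minor mode.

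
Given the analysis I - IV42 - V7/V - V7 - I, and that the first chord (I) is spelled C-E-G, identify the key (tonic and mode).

The anchor chord is a major triad on C, labeled I.
If C is scale degree 1 and the mode makes that degree carry a major triad, the tonic is C and the mode is major.

C major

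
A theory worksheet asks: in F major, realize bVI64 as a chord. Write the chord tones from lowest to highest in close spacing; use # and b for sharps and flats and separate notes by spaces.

Ab Db F

bVI64 is a major triad on the lowered sixth degree, borrowed from the parallel minor. In F major that root is Db.
So the chord is Db-F-Ab.
The figured bass 64 indicates second inversion, placing the fifth (Ab) in the bass: Ab-Db-F.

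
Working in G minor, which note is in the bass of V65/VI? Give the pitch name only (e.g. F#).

D

The applied chord V65/VI is rooted on Bb: Bb-D-F-Ab.
The figure 65 means first inversion — the third is in the bass.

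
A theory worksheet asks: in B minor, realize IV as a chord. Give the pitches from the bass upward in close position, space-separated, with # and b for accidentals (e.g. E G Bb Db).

E G# B

IV is the major subdominant, borrowed from the parallel major. In B minor that root is E.
So the chord is E-G#-B.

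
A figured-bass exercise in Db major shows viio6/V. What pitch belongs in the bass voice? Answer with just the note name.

Bb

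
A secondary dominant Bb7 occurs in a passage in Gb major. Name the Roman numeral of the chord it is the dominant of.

The chord is a dominant seventh chord on Bb.
A dominant resolves down a perfect fifth: Bb → Eb. In Gb major, Eb is scale degree 6, i.e. vi.

vi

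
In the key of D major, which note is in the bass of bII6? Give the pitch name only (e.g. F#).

G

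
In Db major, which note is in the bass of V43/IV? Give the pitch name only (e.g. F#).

Ab

The applied chord V43/IV is rooted on Db: Db-F-Ab-Cb.
The figure 43 means second inversion — the fifth is in the bass.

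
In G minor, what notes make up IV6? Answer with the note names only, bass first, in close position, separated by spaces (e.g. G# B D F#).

E G C

IV6 is the major subdominant, borrowed from the parallel major. In G minor that root is C.
So the chord is C-E-G.
The figured bass 6 indicates first inversion, placing the third (E) in the bass: E-G-C.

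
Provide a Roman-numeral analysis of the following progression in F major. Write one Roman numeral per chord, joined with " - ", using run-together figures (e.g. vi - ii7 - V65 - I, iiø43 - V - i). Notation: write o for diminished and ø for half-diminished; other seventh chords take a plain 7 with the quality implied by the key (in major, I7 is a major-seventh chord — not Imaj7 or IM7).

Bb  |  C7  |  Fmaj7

IV - V7 - I7

Bb: major triad on Bb = scale degree 4 → IV.
C7: root C is the dominant; dominant seventh chord there is V7.
Fmaj7: root F is the tonic; major seventh chord there is I7.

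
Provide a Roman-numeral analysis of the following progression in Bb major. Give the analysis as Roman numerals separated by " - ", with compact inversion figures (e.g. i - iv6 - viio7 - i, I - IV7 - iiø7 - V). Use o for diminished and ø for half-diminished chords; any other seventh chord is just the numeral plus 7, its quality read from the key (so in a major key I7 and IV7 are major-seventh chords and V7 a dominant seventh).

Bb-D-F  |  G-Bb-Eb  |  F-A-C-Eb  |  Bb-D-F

I - IV6 - V7 - I

Bb-D-F: root Bb is the tonic; major triad there is I.
G-Bb-Eb: root Eb is the subdominant; major triad there is IV6.
F-A-C-Eb: dominant seventh chord on F = scale degree 5 → V7.
Bb-D-F: root Bb is the tonic; major triad there is I.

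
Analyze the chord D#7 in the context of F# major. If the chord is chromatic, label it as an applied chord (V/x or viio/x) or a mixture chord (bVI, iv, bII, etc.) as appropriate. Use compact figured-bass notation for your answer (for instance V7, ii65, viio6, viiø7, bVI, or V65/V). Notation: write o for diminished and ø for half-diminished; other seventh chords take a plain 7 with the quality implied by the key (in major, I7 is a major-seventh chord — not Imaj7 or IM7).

Stacked in thirds the chord is D#-F##-A#-C#: a dominant seventh chord on D#.
D# is not a diatonic chord root with this quality in F# major, but it lies a perfect fifth above G# (ii), so the chord functions as an applied dominant of ii.

V7/ii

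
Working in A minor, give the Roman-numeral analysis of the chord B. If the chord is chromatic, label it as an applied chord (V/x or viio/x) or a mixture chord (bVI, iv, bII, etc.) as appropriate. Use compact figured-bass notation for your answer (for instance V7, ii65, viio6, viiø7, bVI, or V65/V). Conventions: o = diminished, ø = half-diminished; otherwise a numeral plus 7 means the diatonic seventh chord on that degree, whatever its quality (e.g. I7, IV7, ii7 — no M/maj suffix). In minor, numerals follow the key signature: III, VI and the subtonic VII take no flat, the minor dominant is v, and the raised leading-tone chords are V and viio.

V/V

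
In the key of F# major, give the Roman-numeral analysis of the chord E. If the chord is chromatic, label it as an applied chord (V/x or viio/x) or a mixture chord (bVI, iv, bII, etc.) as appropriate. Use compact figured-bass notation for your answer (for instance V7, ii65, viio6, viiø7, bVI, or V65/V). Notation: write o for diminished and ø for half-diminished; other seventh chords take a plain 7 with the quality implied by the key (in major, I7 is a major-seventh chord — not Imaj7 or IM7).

The pitches E-G#-B form a major triad rooted on E.
E is the lowered seventh degree of F# major (diatonic 7 would be E#). This is a major triad on the lowered seventh degree (the subtonic), borrowed from the parallel minor.

bVII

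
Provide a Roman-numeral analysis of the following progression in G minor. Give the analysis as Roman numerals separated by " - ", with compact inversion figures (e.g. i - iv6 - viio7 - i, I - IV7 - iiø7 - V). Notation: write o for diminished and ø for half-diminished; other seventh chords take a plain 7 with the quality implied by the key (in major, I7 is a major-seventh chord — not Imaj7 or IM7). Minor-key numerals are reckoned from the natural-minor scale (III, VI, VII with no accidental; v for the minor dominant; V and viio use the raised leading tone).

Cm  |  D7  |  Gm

iv - V7 - i

Cm: root C is the subdominant; minor triad there is iv.
D7 has root D, degree 5 in G minor, so V7.
Gm: root G is the tonic; minor triad there is i.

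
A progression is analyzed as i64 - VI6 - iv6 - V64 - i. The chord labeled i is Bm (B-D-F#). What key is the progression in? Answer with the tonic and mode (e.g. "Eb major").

The chord Bm is a minor triad rooted on B; its label is i.
If B is scale degree 1 and the mode makes that degree carry a minor triad, the tonic is B and the mode is minor.

B minor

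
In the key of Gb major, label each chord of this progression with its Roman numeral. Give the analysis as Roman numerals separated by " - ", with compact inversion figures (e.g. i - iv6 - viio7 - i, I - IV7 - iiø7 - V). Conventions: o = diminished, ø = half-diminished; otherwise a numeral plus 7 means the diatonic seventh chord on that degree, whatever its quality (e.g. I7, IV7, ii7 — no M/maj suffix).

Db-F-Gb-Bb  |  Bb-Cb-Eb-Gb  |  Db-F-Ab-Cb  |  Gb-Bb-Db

I43 - IV42 - V7 - I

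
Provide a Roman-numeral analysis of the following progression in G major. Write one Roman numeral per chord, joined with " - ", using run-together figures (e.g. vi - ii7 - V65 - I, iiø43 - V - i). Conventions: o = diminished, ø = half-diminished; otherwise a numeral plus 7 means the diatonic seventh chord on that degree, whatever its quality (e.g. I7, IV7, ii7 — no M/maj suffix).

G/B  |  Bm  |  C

G/B: root G is the tonic; major triad there is I6.
Bm has root B, degree 3 in G major, so iii.
C: major triad on C = scale degree 4 → IV.

I6 - iii - IV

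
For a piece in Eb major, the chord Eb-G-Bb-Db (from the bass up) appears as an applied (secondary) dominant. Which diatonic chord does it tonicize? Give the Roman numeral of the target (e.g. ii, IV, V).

The chord is a dominant seventh chord on Eb.
A dominant resolves down a perfect fifth: Eb → Ab. In Eb major, Ab is scale degree 4, i.e. IV.

IV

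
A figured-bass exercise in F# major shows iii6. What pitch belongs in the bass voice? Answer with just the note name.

C#

iii in F# major has root A#; the chord is A#-C#-E#.
The figure 6 means first inversion — the third is in the bass.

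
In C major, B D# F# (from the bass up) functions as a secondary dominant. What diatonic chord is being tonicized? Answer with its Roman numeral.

The chord is a major triad on B.
A dominant resolves down a perfect fifth: B → E. In C major, E is scale degree 3, i.e. iii.

iii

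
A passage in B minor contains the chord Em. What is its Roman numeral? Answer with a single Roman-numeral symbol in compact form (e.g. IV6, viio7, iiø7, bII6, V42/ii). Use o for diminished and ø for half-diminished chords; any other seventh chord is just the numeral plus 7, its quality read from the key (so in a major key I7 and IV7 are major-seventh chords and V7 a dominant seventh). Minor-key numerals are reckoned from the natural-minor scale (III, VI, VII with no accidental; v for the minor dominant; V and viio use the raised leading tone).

iv

Stacked in thirds the chord is E-G-B: a minor triad on E.
In B minor, E is the subdominant; the diatonic minor triad there is iv.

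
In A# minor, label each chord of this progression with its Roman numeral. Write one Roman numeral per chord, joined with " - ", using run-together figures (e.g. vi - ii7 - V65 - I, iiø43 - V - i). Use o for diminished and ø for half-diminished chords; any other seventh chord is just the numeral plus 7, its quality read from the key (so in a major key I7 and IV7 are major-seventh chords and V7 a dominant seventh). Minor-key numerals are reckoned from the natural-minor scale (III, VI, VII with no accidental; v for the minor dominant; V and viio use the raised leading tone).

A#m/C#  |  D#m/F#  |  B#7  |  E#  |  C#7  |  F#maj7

i6 - iv6 - V7/V - V - V7/VI - VI7

A#m/C#: root A# is the tonic; minor triad there is i6.
D#m/F#: root D# is the subdominant; minor triad there is iv6.
B#7: chromatic; B# is V of V, so V7/V.
E#: root E# is the dominant; major triad there is V.
C#7: a dominant seventh chord on C#, the applied dominant of VI → V7/VI.
F#maj7: root F# is the submediant; major seventh chord there is VI7.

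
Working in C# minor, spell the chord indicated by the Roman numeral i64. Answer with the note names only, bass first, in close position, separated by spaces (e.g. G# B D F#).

G# C# E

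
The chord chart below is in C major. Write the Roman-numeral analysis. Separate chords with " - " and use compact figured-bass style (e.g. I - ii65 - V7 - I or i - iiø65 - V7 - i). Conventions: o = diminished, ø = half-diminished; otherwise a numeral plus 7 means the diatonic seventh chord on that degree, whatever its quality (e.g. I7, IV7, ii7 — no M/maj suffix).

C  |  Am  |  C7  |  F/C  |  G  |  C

I - vi - V7/IV - IV64 - V - I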